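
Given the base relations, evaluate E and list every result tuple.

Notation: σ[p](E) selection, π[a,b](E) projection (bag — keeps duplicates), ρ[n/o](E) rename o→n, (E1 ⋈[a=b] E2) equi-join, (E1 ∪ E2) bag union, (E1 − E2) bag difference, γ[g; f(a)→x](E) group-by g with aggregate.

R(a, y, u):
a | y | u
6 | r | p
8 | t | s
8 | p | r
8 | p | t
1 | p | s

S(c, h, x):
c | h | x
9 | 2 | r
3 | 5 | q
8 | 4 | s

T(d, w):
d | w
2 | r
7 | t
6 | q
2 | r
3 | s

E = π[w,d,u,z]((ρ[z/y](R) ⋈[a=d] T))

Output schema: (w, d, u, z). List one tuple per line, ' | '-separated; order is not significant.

Subexpression sizes:
  R → 5
  ρ[z/y](R) → 5
  T → 5
  (ρ[z/y](R) ⋈[a=d] T) → 1
  π[w,d,u,z]((ρ[z/y](R) ⋈[a=d] T)) → 1

== RESULT ==
w | d | u | z
q | 6 | p | r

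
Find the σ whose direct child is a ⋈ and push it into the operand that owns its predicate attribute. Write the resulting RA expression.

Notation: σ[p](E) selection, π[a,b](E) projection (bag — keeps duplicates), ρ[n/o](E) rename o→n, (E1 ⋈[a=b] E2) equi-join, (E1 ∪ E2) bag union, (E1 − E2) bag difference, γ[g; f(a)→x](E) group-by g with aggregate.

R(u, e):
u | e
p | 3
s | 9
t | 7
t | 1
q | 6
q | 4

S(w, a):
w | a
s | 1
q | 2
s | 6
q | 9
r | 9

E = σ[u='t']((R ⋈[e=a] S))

σ filters on u, owned by the left side.
E' = (σ[u='t'](R) ⋈[e=a] S)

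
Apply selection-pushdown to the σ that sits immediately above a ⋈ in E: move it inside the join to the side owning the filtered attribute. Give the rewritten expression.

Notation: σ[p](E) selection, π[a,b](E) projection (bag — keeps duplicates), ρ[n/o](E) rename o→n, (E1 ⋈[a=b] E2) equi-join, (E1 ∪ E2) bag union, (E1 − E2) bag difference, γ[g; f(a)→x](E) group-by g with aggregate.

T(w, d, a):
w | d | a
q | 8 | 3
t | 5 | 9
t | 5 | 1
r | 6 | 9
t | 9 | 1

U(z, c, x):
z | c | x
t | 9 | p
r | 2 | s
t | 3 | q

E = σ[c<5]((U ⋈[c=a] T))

σ filters on c, owned by the left side.
E' = (σ[c<5](U) ⋈[c=a] T)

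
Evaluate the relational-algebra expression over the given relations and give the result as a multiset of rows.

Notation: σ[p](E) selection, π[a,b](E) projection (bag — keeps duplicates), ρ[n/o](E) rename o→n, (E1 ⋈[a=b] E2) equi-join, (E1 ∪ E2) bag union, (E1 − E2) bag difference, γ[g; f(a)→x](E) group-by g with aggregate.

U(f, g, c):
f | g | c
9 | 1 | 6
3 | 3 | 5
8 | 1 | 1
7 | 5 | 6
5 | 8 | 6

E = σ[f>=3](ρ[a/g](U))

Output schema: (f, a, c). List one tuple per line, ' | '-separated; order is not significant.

Stepwise |·|:
  U → 5
  ρ[a/g](U) → 5
  σ[f>=3](ρ[a/g](U)) → 5

== RESULT ==
f | a | c
3 | 3 | 5
5 | 8 | 6
7 | 5 | 6
8 | 1 | 1
9 | 1 | 6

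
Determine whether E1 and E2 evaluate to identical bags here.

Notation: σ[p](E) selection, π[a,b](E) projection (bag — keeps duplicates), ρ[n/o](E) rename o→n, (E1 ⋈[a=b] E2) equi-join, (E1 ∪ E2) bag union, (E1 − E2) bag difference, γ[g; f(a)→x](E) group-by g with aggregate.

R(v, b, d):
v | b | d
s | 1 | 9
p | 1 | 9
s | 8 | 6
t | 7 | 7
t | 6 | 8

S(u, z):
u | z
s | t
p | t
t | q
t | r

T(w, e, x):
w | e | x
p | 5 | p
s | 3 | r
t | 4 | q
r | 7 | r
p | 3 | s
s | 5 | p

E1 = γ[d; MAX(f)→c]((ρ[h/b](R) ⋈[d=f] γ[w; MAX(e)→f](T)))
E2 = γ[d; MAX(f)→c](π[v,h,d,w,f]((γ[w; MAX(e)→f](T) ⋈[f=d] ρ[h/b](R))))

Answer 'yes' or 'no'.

E1 per-node cardinality:
  R → 5
  ρ[h/b](R) → 5
  T → 6
  γ[w; MAX(e)→f](T) → 4
  (ρ[h/b](R) ⋈[d=f] γ[w; MAX(e)→f](T)) → 1
  γ[d; MAX(f)→c]((ρ[h/b](R) ⋈[d=f] γ[w; MAX(e)→f](T))) → 1
E2 per-node cardinality:
  T → 6
  γ[w; MAX(e)→f](T) → 4
  R → 5
  ρ[h/b](R) → 5
  (γ[w; MAX(e)→f](T) ⋈[f=d] ρ[h/b](R)) → 1
  π[v,h,d,w,f]((γ[w; MAX(e)→f](T) ⋈[f=d] ρ[h/b](R))) → 1
  γ[d; MAX(f)→c](π[v,h,d,w,f]((γ[w; MAX(e)→f](T) ⋈[f=d] ρ[h/b](R)))) → 1

E1 and E2 produce the same multiset:
d | c
7 | 7

yes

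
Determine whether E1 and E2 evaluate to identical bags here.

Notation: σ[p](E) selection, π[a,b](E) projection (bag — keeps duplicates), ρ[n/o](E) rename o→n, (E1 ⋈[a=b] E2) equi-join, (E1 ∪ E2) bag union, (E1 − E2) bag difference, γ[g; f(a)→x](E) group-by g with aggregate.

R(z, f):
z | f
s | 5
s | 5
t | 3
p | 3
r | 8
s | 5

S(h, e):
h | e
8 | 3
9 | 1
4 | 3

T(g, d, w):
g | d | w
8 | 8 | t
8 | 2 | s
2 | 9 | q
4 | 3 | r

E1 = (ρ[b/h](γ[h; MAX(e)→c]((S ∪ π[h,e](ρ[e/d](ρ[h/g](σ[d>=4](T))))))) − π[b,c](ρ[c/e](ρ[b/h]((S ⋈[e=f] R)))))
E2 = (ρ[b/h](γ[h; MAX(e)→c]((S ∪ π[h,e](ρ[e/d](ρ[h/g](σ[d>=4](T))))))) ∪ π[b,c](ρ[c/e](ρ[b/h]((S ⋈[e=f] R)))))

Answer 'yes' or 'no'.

E1 subexpression sizes:
  S → 3
  T → 4
  σ[d>=4](T) → 2
  ρ[h/g](σ[d>=4](T)) → 2
  ρ[e/d](ρ[h/g](σ[d>=4](T))) → 2
  π[h,e](ρ[e/d](ρ[h/g](σ[d>=4](T)))) → 2
  (S ∪ π[h,e](ρ[e/d](ρ[h/g](σ[d>=4](T))))) → 5
  γ[h; MAX(e)→c]((S ∪ π[h,e](ρ[e/d](ρ[h/g](σ[d>=4](T)))))) → 4
  ρ[b/h](γ[h; MAX(e)→c]((S ∪ π[h,e](ρ[e/d](ρ[h/g](σ[d>=4](T))))))) → 4
  S → 3
  R → 6
  (S ⋈[e=f] R) → 4
  ρ[b/h]((S ⋈[e=f] R)) → 4
  ρ[c/e](ρ[b/h]((S ⋈[e=f] R))) → 4
  π[b,c](ρ[c/e](ρ[b/h]((S ⋈[e=f] R)))) → 4
  (ρ[b/h](γ[h; MAX(e)→c]((S ∪ π[h,e](ρ[e/d](ρ[h/g](σ[d>=4](T))))))) − π[b,c](ρ[c/e](ρ[b/h]((S ⋈[e=f] R))))) → 3
E2 subexpression sizes:
  S → 3
  T → 4
  σ[d>=4](T) → 2
  ρ[h/g](σ[d>=4](T)) → 2
  ρ[e/d](ρ[h/g](σ[d>=4](T))) → 2
  π[h,e](ρ[e/d](ρ[h/g](σ[d>=4](T)))) → 2
  (S ∪ π[h,e](ρ[e/d](ρ[h/g](σ[d>=4](T))))) → 5
  γ[h; MAX(e)→c]((S ∪ π[h,e](ρ[e/d](ρ[h/g](σ[d>=4](T)))))) → 4
  ρ[b/h](γ[h; MAX(e)→c]((S ∪ π[h,e](ρ[e/d](ρ[h/g](σ[d>=4](T))))))) → 4
  S → 3
  R → 6
  (S ⋈[e=f] R) → 4
  ρ[b/h]((S ⋈[e=f] R)) → 4
  ρ[c/e](ρ[b/h]((S ⋈[e=f] R))) → 4
  π[b,c](ρ[c/e](ρ[b/h]((S ⋈[e=f] R)))) → 4
  (ρ[b/h](γ[h; MAX(e)→c]((S ∪ π[h,e](ρ[e/d](ρ[h/g](σ[d>=4](T))))))) ∪ π[b,c](ρ[c/e](ρ[b/h]((S ⋈[e=f] R))))) → 8

E1 result:
b | c
2 | 9
8 | 8
9 | 1
E2 result:
b | c
2 | 9
4 | 3
4 | 3
4 | 3
8 | 3
8 | 3
8 | 8
9 | 1
Witness: (4, 3) appears 0× in E1 but 3× in E2.

no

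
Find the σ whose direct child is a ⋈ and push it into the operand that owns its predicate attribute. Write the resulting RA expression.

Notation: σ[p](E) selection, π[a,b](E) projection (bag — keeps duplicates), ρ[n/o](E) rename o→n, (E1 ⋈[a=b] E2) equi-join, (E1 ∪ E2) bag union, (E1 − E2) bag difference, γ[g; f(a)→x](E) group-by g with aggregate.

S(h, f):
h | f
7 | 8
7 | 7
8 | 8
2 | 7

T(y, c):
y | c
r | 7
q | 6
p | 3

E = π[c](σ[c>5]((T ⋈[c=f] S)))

σ filters on c, owned by the left side.
E' = π[c]((σ[c>5](T) ⋈[c=f] S))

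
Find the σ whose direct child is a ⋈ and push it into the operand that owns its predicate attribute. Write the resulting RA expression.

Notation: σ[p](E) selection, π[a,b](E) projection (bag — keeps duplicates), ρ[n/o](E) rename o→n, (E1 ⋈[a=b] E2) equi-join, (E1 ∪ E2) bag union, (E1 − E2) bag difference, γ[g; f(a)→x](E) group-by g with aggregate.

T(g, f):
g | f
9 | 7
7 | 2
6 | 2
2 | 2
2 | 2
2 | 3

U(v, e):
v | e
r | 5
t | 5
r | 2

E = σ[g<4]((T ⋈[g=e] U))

σ filters on g, owned by the left side.
E' = (σ[g<4](T) ⋈[g=e] U)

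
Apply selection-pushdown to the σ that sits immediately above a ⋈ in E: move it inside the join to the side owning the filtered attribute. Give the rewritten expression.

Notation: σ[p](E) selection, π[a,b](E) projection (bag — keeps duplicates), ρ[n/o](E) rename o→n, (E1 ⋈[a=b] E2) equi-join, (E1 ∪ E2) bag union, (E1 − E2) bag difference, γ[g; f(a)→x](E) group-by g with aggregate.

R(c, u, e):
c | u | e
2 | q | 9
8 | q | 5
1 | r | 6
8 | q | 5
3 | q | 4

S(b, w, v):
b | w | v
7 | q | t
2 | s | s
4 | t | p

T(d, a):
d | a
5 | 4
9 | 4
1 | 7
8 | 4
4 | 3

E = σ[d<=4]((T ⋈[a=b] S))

σ filters on d, owned by the left side.
E' = (σ[d<=4](T) ⋈[a=b] S)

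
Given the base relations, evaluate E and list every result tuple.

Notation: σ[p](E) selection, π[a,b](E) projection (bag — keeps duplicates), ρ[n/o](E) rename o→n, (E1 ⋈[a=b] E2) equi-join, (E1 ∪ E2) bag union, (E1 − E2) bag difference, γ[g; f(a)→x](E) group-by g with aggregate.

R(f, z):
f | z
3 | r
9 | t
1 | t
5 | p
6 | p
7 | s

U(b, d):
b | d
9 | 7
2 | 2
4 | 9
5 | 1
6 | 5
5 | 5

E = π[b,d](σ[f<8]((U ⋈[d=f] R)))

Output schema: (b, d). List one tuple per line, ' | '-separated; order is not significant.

Subexpression sizes:
  U → 6
  R → 6
  (U ⋈[d=f] R) → 5
  σ[f<8]((U ⋈[d=f] R)) → 4
  π[b,d](σ[f<8]((U ⋈[d=f] R))) → 4

== RESULT ==
b | d
5 | 1
5 | 5
6 | 5
9 | 7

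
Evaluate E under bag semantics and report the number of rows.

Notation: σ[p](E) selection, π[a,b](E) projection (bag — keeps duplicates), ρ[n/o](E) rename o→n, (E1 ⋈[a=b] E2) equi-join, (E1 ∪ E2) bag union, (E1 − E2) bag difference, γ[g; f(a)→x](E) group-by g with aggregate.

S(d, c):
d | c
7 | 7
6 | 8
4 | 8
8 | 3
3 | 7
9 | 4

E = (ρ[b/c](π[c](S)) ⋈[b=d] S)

Stepwise |·|:
  S → 6
  π[c](S) → 6
  ρ[b/c](π[c](S)) → 6
  S → 6
  (ρ[b/c](π[c](S)) ⋈[b=d] S) → 6

|E| = 6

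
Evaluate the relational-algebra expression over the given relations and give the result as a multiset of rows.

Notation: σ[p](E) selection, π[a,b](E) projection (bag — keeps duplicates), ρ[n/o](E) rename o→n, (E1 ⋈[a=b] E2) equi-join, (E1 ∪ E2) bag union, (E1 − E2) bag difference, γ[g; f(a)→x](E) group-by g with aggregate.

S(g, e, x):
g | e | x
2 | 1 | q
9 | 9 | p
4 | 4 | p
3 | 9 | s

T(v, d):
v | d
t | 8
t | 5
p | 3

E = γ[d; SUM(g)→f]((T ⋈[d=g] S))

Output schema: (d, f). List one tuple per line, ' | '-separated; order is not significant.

Stepwise |·|:
  T → 3
  S → 4
  (T ⋈[d=g] S) → 1
  γ[d; SUM(g)→f]((T ⋈[d=g] S)) → 1

== RESULT ==
d | f
3 | 3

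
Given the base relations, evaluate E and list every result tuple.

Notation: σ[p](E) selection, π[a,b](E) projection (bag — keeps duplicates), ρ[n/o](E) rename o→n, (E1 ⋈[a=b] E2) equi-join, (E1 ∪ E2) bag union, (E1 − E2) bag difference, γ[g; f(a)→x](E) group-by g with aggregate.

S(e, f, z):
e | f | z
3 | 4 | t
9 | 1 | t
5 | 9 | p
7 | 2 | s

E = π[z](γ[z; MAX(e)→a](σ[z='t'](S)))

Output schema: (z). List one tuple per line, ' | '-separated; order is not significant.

Stepwise |·|:
  S → 4
  σ[z='t'](S) → 2
  γ[z; MAX(e)→a](σ[z='t'](S)) → 1
  π[z](γ[z; MAX(e)→a](σ[z='t'](S))) → 1

== RESULT ==
z
t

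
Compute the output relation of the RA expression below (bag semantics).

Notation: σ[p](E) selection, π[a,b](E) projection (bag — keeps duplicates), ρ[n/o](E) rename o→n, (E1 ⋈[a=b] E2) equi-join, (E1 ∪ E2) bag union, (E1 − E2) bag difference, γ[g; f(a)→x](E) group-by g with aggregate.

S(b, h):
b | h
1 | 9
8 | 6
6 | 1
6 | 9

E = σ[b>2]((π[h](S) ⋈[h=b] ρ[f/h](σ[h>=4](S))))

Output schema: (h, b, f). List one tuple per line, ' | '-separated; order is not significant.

Stepwise |·|:
  S → 4
  π[h](S) → 4
  S → 4
  σ[h>=4](S) → 3
  ρ[f/h](σ[h>=4](S)) → 3
  (π[h](S) ⋈[h=b] ρ[f/h](σ[h>=4](S))) → 2
  σ[b>2]((π[h](S) ⋈[h=b] ρ[f/h](σ[h>=4](S)))) → 1

== RESULT ==
h | b | f
6 | 6 | 9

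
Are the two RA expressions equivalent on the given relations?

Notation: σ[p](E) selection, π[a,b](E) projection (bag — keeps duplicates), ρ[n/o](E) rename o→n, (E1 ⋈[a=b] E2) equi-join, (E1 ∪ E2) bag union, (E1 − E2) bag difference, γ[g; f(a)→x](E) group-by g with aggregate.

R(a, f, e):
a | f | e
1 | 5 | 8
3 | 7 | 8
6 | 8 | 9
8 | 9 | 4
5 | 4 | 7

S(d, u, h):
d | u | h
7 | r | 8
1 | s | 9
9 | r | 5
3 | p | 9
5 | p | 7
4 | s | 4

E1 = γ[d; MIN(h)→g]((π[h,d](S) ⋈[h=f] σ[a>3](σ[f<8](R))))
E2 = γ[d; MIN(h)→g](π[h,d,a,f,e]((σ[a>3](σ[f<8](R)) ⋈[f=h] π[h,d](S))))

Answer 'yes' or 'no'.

E1 per-node cardinality:
  S → 6
  π[h,d](S) → 6
  R → 5
  σ[f<8](R) → 3
  σ[a>3](σ[f<8](R)) → 1
  (π[h,d](S) ⋈[h=f] σ[a>3](σ[f<8](R))) → 1
  γ[d; MIN(h)→g]((π[h,d](S) ⋈[h=f] σ[a>3](σ[f<8](R)))) → 1
E2 per-node cardinality:
  R → 5
  σ[f<8](R) → 3
  σ[a>3](σ[f<8](R)) → 1
  S → 6
  π[h,d](S) → 6
  (σ[a>3](σ[f<8](R)) ⋈[f=h] π[h,d](S)) → 1
  π[h,d,a,f,e]((σ[a>3](σ[f<8](R)) ⋈[f=h] π[h,d](S))) → 1
  γ[d; MIN(h)→g](π[h,d,a,f,e]((σ[a>3](σ[f<8](R)) ⋈[f=h] π[h,d](S)))) → 1

E1 and E2 produce the same multiset:
d | g
4 | 4

yes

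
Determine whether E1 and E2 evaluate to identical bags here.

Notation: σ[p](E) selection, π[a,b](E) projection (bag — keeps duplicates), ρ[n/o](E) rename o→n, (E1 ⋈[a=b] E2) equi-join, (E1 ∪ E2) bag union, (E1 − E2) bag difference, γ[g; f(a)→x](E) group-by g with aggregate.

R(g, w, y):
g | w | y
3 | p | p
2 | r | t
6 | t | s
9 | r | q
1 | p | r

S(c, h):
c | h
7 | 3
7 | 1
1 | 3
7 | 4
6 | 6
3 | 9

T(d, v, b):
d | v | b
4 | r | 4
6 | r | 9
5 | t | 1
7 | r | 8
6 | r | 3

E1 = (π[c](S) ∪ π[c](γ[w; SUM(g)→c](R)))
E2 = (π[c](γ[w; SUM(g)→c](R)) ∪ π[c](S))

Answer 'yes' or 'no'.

E1 row counts bottom-up:
  S → 6
  π[c](S) → 6
  R → 5
  γ[w; SUM(g)→c](R) → 3
  π[c](γ[w; SUM(g)→c](R)) → 3
  (π[c](S) ∪ π[c](γ[w; SUM(g)→c](R))) → 9
E2 row counts bottom-up:
  R → 5
  γ[w; SUM(g)→c](R) → 3
  π[c](γ[w; SUM(g)→c](R)) → 3
  S → 6
  π[c](S) → 6
  (π[c](γ[w; SUM(g)→c](R)) ∪ π[c](S)) → 9

E1 and E2 produce the same multiset:
c
1
3
4
6
6
7
7
7
11

yes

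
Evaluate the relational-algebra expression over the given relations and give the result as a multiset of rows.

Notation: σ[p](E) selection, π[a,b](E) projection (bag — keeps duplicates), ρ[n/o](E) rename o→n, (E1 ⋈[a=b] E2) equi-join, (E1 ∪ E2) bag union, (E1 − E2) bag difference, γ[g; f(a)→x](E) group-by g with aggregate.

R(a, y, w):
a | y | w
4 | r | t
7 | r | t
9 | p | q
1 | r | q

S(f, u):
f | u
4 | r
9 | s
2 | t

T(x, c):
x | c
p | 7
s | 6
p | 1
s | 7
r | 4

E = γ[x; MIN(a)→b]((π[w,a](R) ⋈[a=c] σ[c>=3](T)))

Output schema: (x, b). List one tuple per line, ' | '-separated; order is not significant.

Row counts bottom-up:
  R → 4
  π[w,a](R) → 4
  T → 5
  σ[c>=3](T) → 4
  (π[w,a](R) ⋈[a=c] σ[c>=3](T)) → 3
  γ[x; MIN(a)→b]((π[w,a](R) ⋈[a=c] σ[c>=3](T))) → 3

== RESULT ==
x | b
p | 7
r | 4
s | 7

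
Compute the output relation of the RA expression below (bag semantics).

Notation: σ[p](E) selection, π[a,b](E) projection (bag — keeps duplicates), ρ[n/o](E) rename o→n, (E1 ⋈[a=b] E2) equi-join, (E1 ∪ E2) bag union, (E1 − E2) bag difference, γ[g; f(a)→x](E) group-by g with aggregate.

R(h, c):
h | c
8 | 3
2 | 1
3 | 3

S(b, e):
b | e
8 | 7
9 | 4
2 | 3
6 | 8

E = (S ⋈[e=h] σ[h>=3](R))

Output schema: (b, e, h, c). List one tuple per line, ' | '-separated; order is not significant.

Per-node cardinality:
  S → 4
  R → 3
  σ[h>=3](R) → 2
  (S ⋈[e=h] σ[h>=3](R)) → 2

== RESULT ==
b | e | h | c
2 | 3 | 3 | 3
6 | 8 | 8 | 3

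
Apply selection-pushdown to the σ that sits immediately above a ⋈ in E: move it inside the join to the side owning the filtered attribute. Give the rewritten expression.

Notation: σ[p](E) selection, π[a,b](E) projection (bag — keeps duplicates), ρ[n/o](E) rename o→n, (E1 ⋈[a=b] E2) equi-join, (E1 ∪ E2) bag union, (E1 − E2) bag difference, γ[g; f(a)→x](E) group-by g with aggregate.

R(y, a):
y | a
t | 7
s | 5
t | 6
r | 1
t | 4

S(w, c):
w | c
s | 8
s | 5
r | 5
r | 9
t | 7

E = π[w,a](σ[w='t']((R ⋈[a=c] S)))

σ filters on w, owned by the right side.
E' = π[w,a]((R ⋈[a=c] σ[w='t'](S)))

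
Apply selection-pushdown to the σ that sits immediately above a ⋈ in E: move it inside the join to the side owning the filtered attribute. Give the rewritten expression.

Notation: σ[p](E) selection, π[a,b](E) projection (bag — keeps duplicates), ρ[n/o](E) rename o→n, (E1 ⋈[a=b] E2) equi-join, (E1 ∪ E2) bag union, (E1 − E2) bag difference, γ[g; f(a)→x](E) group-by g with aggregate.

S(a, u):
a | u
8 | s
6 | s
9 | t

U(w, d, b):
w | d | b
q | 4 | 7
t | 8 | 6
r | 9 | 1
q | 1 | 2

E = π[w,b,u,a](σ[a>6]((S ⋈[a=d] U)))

σ filters on a, owned by the left side.
E' = π[w,b,u,a]((σ[a>6](S) ⋈[a=d] U))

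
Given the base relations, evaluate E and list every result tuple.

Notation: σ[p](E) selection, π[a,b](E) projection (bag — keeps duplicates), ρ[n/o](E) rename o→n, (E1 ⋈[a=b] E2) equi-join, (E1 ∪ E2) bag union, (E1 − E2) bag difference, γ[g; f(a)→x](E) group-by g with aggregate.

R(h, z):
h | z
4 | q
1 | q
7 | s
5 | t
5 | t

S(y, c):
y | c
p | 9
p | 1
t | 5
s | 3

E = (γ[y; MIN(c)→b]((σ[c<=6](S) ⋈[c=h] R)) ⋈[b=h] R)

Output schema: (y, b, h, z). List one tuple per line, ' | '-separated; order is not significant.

Subexpression sizes:
  S → 4
  σ[c<=6](S) → 3
  R → 5
  (σ[c<=6](S) ⋈[c=h] R) → 3
  γ[y; MIN(c)→b]((σ[c<=6](S) ⋈[c=h] R)) → 2
  R → 5
  (γ[y; MIN(c)→b]((σ[c<=6](S) ⋈[c=h] R)) ⋈[b=h] R) → 3

== RESULT ==
y | b | h | z
p | 1 | 1 | q
t | 5 | 5 | t
t | 5 | 5 | t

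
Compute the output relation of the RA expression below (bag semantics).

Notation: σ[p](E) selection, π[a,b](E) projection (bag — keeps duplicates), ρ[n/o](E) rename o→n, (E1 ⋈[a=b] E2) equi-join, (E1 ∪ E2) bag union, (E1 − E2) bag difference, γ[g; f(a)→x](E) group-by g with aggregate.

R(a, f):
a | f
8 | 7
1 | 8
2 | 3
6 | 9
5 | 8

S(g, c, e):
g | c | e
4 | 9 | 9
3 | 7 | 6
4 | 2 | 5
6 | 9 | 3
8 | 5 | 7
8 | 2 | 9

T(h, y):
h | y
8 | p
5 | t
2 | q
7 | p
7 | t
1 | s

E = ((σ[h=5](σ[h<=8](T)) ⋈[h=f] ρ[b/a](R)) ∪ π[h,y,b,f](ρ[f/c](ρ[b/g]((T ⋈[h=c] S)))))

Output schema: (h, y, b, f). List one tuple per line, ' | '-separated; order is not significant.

Row counts bottom-up:
  T → 6
  σ[h<=8](T) → 6
  σ[h=5](σ[h<=8](T)) → 1
  R → 5
  ρ[b/a](R) → 5
  (σ[h=5](σ[h<=8](T)) ⋈[h=f] ρ[b/a](R)) → 0
  T → 6
  S → 6
  (T ⋈[h=c] S) → 5
  ρ[b/g]((T ⋈[h=c] S)) → 5
  ρ[f/c](ρ[b/g]((T ⋈[h=c] S))) → 5
  π[h,y,b,f](ρ[f/c](ρ[b/g]((T ⋈[h=c] S)))) → 5
  ((σ[h=5](σ[h<=8](T)) ⋈[h=f] ρ[b/a](R)) ∪ π[h,y,b,f](ρ[f/c](ρ[b/g]((T ⋈[h=c] S))))) → 5

== RESULT ==
h | y | b | f
2 | q | 4 | 2
2 | q | 8 | 2
5 | t | 8 | 5
7 | p | 3 | 7
7 | t | 3 | 7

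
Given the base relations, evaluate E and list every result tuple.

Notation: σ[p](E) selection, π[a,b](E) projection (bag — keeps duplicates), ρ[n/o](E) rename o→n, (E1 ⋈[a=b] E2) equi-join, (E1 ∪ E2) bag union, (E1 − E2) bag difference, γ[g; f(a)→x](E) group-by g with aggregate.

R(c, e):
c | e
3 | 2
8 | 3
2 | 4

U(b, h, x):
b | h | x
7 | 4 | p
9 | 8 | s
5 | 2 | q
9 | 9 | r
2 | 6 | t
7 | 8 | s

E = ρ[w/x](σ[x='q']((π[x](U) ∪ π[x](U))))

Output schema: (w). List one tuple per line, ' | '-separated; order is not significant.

Subexpression sizes:
  U → 6
  π[x](U) → 6
  U → 6
  π[x](U) → 6
  (π[x](U) ∪ π[x](U)) → 12
  σ[x='q']((π[x](U) ∪ π[x](U))) → 2
  ρ[w/x](σ[x='q']((π[x](U) ∪ π[x](U)))) → 2

== RESULT ==
w
q
q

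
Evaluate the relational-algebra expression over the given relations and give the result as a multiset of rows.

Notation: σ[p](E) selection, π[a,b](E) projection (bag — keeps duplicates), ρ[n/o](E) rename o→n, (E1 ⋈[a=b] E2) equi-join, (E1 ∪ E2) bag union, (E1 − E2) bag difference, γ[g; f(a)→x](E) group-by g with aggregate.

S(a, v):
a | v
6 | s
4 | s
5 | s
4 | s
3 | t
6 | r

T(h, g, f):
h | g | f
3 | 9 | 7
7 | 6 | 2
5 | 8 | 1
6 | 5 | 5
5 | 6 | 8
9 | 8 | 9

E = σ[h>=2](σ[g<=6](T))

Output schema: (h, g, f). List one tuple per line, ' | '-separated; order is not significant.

Subexpression sizes:
  T → 6
  σ[g<=6](T) → 3
  σ[h>=2](σ[g<=6](T)) → 3

== RESULT ==
h | g | f
5 | 6 | 8
6 | 5 | 5
7 | 6 | 2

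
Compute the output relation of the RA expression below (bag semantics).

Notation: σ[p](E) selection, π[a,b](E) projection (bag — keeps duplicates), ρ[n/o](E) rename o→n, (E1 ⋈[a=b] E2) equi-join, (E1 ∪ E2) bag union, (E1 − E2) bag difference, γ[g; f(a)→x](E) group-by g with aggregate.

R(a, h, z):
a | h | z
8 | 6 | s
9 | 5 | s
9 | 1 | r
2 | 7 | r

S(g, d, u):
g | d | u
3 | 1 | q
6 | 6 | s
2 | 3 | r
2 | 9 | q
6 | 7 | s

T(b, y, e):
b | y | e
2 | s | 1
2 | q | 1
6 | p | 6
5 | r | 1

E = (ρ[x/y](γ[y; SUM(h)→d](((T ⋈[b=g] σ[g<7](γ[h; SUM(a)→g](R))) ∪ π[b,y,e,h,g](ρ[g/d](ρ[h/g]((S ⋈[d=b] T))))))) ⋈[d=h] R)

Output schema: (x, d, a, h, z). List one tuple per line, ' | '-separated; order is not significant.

Stepwise |·|:
  T → 4
  R → 4
  γ[h; SUM(a)→g](R) → 4
  σ[g<7](γ[h; SUM(a)→g](R)) → 1
  (T ⋈[b=g] σ[g<7](γ[h; SUM(a)→g](R))) → 2
  S → 5
  T → 4
  (S ⋈[d=b] T) → 1
  ρ[h/g]((S ⋈[d=b] T)) → 1
  ρ[g/d](ρ[h/g]((S ⋈[d=b] T))) → 1
  π[b,y,e,h,g](ρ[g/d](ρ[h/g]((S ⋈[d=b] T)))) → 1
  ((T ⋈[b=g] σ[g<7](γ[h; SUM(a)→g](R))) ∪ π[b,y,e,h,g](ρ[g/d](ρ[h/g]((S ⋈[d=b] T))))) → 3
  γ[y; SUM(h)→d](((T ⋈[b=g] σ[g<7](γ[h; SUM(a)→g](R))) ∪ π[b,y,e,h,g](ρ[g/d](ρ[h/g]((S ⋈[d=b] T)))))) → 3
  ρ[x/y](γ[y; SUM(h)→d](((T ⋈[b=g] σ[g<7](γ[h; SUM(a)→g](R))) ∪ π[b,y,e,h,g](ρ[g/d](ρ[h/g]((S ⋈[d=b] T))))))) → 3
  R → 4
  (ρ[x/y](γ[y; SUM(h)→d](((T ⋈[b=g] σ[g<7](γ[h; SUM(a)→g](R))) ∪ π[b,y,e,h,g](ρ[g/d](ρ[h/g]((S ⋈[d=b] T))))))) ⋈[d=h] R) → 3

== RESULT ==
x | d | a | h | z
p | 6 | 8 | 6 | s
q | 7 | 2 | 7 | r
s | 7 | 2 | 7 | r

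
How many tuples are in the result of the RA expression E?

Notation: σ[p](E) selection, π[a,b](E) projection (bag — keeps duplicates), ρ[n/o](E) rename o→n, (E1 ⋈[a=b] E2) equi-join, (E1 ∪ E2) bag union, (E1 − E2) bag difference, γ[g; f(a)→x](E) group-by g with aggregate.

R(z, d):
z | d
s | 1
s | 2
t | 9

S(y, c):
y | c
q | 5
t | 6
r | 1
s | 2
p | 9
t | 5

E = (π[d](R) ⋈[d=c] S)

Subexpression sizes:
  R → 3
  π[d](R) → 3
  S → 6
  (π[d](R) ⋈[d=c] S) → 3

|E| = 3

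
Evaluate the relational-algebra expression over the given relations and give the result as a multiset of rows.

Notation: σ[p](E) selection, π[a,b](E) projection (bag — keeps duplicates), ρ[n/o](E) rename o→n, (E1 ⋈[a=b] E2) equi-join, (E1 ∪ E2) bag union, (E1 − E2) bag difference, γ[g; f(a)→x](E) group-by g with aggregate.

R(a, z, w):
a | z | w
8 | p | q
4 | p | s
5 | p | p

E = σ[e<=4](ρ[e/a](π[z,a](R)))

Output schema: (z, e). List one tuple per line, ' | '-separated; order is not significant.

Per-node cardinality:
  R → 3
  π[z,a](R) → 3
  ρ[e/a](π[z,a](R)) → 3
  σ[e<=4](ρ[e/a](π[z,a](R))) → 1

== RESULT ==
z | e
p | 4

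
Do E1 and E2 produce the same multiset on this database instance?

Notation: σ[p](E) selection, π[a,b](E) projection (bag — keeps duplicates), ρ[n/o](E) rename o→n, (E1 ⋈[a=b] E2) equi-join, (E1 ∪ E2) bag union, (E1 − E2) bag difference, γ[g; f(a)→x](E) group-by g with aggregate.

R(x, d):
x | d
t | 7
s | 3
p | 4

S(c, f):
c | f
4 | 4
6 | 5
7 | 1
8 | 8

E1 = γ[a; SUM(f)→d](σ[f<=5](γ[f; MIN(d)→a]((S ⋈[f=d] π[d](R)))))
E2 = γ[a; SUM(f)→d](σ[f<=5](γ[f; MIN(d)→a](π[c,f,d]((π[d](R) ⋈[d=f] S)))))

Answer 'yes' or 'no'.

E1 subexpression sizes:
  S → 4
  R → 3
  π[d](R) → 3
  (S ⋈[f=d] π[d](R)) → 1
  γ[f; MIN(d)→a]((S ⋈[f=d] π[d](R))) → 1
  σ[f<=5](γ[f; MIN(d)→a]((S ⋈[f=d] π[d](R)))) → 1
  γ[a; SUM(f)→d](σ[f<=5](γ[f; MIN(d)→a]((S ⋈[f=d] π[d](R))))) → 1
E2 subexpression sizes:
  R → 3
  π[d](R) → 3
  S → 4
  (π[d](R) ⋈[d=f] S) → 1
  π[c,f,d]((π[d](R) ⋈[d=f] S)) → 1
  γ[f; MIN(d)→a](π[c,f,d]((π[d](R) ⋈[d=f] S))) → 1
  σ[f<=5](γ[f; MIN(d)→a](π[c,f,d]((π[d](R) ⋈[d=f] S)))) → 1
  γ[a; SUM(f)→d](σ[f<=5](γ[f; MIN(d)→a](π[c,f,d]((π[d](R) ⋈[d=f] S))))) → 1

E1 and E2 produce the same multiset:
a | d
4 | 4

yes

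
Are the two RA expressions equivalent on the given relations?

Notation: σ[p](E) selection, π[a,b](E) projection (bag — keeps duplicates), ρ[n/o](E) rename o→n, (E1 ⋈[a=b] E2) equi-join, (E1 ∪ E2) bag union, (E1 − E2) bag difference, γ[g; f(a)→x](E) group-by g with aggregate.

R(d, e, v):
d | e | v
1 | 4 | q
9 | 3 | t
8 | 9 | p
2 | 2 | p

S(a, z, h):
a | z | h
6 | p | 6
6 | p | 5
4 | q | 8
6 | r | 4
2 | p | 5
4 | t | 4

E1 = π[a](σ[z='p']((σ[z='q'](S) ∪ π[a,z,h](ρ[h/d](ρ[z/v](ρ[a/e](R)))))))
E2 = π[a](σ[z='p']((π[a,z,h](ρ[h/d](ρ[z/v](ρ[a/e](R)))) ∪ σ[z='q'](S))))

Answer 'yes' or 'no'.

E1 stepwise |·|:
  S → 6
  σ[z='q'](S) → 1
  R → 4
  ρ[a/e](R) → 4
  ρ[z/v](ρ[a/e](R)) → 4
  ρ[h/d](ρ[z/v](ρ[a/e](R))) → 4
  π[a,z,h](ρ[h/d](ρ[z/v](ρ[a/e](R)))) → 4
  (σ[z='q'](S) ∪ π[a,z,h](ρ[h/d](ρ[z/v](ρ[a/e](R))))) → 5
  σ[z='p']((σ[z='q'](S) ∪ π[a,z,h](ρ[h/d](ρ[z/v](ρ[a/e](R)))))) → 2
  π[a](σ[z='p']((σ[z='q'](S) ∪ π[a,z,h](ρ[h/d](ρ[z/v](ρ[a/e](R))))))) → 2
E2 stepwise |·|:
  R → 4
  ρ[a/e](R) → 4
  ρ[z/v](ρ[a/e](R)) → 4
  ρ[h/d](ρ[z/v](ρ[a/e](R))) → 4
  π[a,z,h](ρ[h/d](ρ[z/v](ρ[a/e](R)))) → 4
  S → 6
  σ[z='q'](S) → 1
  (π[a,z,h](ρ[h/d](ρ[z/v](ρ[a/e](R)))) ∪ σ[z='q'](S)) → 5
  σ[z='p']((π[a,z,h](ρ[h/d](ρ[z/v](ρ[a/e](R)))) ∪ σ[z='q'](S))) → 2
  π[a](σ[z='p']((π[a,z,h](ρ[h/d](ρ[z/v](ρ[a/e](R)))) ∪ σ[z='q'](S)))) → 2

E1 and E2 produce the same multiset:
a
2
9

yes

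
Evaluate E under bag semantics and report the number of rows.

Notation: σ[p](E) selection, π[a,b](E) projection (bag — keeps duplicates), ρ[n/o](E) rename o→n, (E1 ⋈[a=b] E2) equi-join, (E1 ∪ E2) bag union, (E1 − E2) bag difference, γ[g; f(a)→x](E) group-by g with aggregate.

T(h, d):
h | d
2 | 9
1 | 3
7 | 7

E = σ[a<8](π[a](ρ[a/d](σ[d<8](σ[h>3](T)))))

Per-node cardinality:
  T → 3
  σ[h>3](T) → 1
  σ[d<8](σ[h>3](T)) → 1
  ρ[a/d](σ[d<8](σ[h>3](T))) → 1
  π[a](ρ[a/d](σ[d<8](σ[h>3](T)))) → 1
  σ[a<8](π[a](ρ[a/d](σ[d<8](σ[h>3](T))))) → 1

|E| = 1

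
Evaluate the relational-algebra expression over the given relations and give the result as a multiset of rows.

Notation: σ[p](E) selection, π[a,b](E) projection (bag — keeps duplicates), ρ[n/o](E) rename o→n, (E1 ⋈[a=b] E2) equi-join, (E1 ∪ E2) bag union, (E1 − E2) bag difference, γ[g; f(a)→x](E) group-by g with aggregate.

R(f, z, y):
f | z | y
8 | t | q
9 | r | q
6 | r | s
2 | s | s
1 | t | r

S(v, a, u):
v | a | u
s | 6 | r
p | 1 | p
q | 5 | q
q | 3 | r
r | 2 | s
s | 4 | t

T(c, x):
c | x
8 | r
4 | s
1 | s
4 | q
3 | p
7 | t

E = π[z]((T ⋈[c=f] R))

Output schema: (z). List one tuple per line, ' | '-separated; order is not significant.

Row counts bottom-up:
  T → 6
  R → 5
  (T ⋈[c=f] R) → 2
  π[z]((T ⋈[c=f] R)) → 2

== RESULT ==
z
t
t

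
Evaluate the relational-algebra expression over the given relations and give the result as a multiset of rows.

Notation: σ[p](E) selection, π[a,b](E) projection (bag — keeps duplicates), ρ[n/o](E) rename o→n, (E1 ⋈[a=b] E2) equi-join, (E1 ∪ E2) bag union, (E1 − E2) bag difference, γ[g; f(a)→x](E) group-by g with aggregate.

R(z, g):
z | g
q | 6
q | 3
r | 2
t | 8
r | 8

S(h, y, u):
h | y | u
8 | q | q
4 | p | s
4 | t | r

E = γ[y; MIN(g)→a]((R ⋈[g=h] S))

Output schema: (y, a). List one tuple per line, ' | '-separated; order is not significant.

Stepwise |·|:
  R → 5
  S → 3
  (R ⋈[g=h] S) → 2
  γ[y; MIN(g)→a]((R ⋈[g=h] S)) → 1

== RESULT ==
y | a
q | 8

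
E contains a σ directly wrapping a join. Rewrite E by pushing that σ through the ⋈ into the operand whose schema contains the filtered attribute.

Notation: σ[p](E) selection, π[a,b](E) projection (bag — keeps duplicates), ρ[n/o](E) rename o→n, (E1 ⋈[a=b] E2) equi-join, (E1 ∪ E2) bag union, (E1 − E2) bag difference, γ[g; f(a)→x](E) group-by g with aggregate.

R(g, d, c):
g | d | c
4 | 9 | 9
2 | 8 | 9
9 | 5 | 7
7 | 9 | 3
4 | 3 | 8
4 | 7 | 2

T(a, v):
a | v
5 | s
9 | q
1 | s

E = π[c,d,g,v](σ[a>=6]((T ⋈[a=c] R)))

σ filters on a, owned by the left side.
E' = π[c,d,g,v]((σ[a>=6](T) ⋈[a=c] R))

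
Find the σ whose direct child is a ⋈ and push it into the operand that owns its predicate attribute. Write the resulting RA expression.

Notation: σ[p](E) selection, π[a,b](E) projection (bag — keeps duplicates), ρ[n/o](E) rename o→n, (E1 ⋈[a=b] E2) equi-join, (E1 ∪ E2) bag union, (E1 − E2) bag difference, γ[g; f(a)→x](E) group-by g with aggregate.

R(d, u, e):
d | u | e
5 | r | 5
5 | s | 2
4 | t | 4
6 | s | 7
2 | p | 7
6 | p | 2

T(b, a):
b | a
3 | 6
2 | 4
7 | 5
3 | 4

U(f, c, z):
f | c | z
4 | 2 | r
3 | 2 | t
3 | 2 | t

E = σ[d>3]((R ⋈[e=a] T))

σ filters on d, owned by the left side.
E' = (σ[d>3](R) ⋈[e=a] T)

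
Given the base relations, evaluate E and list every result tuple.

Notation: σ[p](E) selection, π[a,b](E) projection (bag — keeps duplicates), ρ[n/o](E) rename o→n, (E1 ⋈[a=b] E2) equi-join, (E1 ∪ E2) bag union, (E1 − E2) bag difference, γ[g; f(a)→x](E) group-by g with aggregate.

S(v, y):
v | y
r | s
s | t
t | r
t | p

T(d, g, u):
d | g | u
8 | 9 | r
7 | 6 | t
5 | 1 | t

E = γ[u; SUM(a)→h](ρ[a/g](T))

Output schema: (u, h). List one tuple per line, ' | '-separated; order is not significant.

Subexpression sizes:
  T → 3
  ρ[a/g](T) → 3
  γ[u; SUM(a)→h](ρ[a/g](T)) → 2

== RESULT ==
u | h
r | 9
t | 7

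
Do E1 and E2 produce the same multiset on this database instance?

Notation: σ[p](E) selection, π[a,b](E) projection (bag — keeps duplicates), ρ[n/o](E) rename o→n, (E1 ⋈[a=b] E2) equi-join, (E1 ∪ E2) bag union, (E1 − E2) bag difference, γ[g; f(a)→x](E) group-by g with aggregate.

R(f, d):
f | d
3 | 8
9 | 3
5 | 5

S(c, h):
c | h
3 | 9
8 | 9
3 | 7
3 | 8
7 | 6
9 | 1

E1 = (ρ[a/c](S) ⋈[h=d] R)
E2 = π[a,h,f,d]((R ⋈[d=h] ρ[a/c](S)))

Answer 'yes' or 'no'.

E1 row counts bottom-up:
  S → 6
  ρ[a/c](S) → 6
  R → 3
  (ρ[a/c](S) ⋈[h=d] R) → 1
E2 row counts bottom-up:
  R → 3
  S → 6
  ρ[a/c](S) → 6
  (R ⋈[d=h] ρ[a/c](S)) → 1
  π[a,h,f,d]((R ⋈[d=h] ρ[a/c](S))) → 1

E1 and E2 produce the same multiset:
a | h | f | d
3 | 8 | 3 | 8

yes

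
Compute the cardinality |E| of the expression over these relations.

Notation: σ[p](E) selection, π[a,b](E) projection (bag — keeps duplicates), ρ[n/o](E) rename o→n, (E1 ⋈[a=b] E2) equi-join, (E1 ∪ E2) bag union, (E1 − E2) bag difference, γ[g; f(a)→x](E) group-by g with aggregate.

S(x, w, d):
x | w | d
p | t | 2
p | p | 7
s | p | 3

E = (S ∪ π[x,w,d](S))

Stepwise |·|:
  S → 3
  S → 3
  π[x,w,d](S) → 3
  (S ∪ π[x,w,d](S)) → 6

|E| = 6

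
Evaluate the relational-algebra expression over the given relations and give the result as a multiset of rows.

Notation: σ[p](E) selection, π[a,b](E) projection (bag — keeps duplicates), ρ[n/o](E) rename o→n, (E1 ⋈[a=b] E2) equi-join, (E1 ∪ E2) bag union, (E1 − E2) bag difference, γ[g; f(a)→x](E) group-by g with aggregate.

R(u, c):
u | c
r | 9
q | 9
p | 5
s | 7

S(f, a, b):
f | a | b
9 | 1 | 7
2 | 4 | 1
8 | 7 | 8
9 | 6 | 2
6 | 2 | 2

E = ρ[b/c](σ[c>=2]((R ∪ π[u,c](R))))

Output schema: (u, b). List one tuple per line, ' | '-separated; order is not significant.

Per-node cardinality:
  R → 4
  R → 4
  π[u,c](R) → 4
  (R ∪ π[u,c](R)) → 8
  σ[c>=2]((R ∪ π[u,c](R))) → 8
  ρ[b/c](σ[c>=2]((R ∪ π[u,c](R)))) → 8

== RESULT ==
u | b
p | 5
p | 5
q | 9
q | 9
r | 9
r | 9
s | 7
s | 7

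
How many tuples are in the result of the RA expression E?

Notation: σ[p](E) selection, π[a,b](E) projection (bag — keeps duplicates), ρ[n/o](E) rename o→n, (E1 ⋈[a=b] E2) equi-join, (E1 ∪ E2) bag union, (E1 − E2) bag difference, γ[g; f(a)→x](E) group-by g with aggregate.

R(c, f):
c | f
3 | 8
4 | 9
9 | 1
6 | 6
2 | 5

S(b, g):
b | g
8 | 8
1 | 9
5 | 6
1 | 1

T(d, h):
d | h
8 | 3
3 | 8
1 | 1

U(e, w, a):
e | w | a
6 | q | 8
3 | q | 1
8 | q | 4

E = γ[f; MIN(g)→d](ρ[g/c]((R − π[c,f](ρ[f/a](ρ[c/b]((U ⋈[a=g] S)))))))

Row counts bottom-up:
  R → 5
  U → 3
  S → 4
  (U ⋈[a=g] S) → 2
  ρ[c/b]((U ⋈[a=g] S)) → 2
  ρ[f/a](ρ[c/b]((U ⋈[a=g] S))) → 2
  π[c,f](ρ[f/a](ρ[c/b]((U ⋈[a=g] S)))) → 2
  (R − π[c,f](ρ[f/a](ρ[c/b]((U ⋈[a=g] S))))) → 5
  ρ[g/c]((R − π[c,f](ρ[f/a](ρ[c/b]((U ⋈[a=g] S)))))) → 5
  γ[f; MIN(g)→d](ρ[g/c]((R − π[c,f](ρ[f/a](ρ[c/b]((U ⋈[a=g] S))))))) → 5

|E| = 5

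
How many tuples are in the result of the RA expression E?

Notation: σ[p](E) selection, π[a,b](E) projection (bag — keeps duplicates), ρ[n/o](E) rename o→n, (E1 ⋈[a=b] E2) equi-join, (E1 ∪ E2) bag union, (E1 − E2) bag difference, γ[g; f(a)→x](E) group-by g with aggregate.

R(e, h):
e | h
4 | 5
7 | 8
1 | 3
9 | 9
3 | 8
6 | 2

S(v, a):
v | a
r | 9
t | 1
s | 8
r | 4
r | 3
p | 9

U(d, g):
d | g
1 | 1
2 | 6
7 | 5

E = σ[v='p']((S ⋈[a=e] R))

Row counts bottom-up:
  S → 6
  R → 6
  (S ⋈[a=e] R) → 5
  σ[v='p']((S ⋈[a=e] R)) → 1

|E| = 1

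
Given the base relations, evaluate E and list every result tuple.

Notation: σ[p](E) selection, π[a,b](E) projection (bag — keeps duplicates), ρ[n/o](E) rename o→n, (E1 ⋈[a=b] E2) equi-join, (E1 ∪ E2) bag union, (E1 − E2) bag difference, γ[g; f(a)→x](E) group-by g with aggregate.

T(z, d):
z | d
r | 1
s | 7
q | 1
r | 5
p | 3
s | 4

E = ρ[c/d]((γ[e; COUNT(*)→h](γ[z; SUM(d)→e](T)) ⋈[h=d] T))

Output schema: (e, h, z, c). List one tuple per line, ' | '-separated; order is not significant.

Row counts bottom-up:
  T → 6
  γ[z; SUM(d)→e](T) → 4
  γ[e; COUNT(*)→h](γ[z; SUM(d)→e](T)) → 4
  T → 6
  (γ[e; COUNT(*)→h](γ[z; SUM(d)→e](T)) ⋈[h=d] T) → 8
  ρ[c/d]((γ[e; COUNT(*)→h](γ[z; SUM(d)→e](T)) ⋈[h=d] T)) → 8

== RESULT ==
e | h | z | c
1 | 1 | q | 1
1 | 1 | r | 1
3 | 1 | q | 1
3 | 1 | r | 1
6 | 1 | q | 1
6 | 1 | r | 1
11 | 1 | q | 1
11 | 1 | r | 1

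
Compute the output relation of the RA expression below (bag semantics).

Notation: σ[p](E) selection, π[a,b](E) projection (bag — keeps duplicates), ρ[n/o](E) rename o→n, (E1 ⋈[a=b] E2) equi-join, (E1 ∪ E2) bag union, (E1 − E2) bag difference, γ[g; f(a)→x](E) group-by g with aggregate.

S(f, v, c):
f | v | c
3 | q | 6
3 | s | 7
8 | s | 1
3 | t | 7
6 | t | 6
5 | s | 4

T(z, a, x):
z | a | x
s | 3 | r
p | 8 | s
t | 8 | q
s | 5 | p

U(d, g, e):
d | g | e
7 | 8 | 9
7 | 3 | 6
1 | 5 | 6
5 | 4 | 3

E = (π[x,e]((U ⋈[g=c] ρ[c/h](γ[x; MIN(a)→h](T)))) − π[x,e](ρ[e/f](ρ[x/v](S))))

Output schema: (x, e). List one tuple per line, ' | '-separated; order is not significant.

Subexpression sizes:
  U → 4
  T → 4
  γ[x; MIN(a)→h](T) → 4
  ρ[c/h](γ[x; MIN(a)→h](T)) → 4
  (U ⋈[g=c] ρ[c/h](γ[x; MIN(a)→h](T))) → 4
  π[x,e]((U ⋈[g=c] ρ[c/h](γ[x; MIN(a)→h](T)))) → 4
  S → 6
  ρ[x/v](S) → 6
  ρ[e/f](ρ[x/v](S)) → 6
  π[x,e](ρ[e/f](ρ[x/v](S))) → 6
  (π[x,e]((U ⋈[g=c] ρ[c/h](γ[x; MIN(a)→h](T)))) − π[x,e](ρ[e/f](ρ[x/v](S)))) → 4

== RESULT ==
x | e
p | 6
q | 9
r | 6
s | 9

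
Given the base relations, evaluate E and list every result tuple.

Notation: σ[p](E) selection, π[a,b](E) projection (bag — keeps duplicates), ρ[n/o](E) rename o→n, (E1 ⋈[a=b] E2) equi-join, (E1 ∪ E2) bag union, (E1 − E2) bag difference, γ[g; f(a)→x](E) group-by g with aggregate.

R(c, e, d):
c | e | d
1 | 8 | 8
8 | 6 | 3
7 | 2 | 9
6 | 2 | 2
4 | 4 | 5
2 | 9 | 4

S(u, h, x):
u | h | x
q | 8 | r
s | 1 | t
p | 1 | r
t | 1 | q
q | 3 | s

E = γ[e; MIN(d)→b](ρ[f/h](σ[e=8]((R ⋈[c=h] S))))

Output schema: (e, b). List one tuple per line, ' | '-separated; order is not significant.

Stepwise |·|:
  R → 6
  S → 5
  (R ⋈[c=h] S) → 4
  σ[e=8]((R ⋈[c=h] S)) → 3
  ρ[f/h](σ[e=8]((R ⋈[c=h] S))) → 3
  γ[e; MIN(d)→b](ρ[f/h](σ[e=8]((R ⋈[c=h] S)))) → 1

== RESULT ==
e | b
8 | 8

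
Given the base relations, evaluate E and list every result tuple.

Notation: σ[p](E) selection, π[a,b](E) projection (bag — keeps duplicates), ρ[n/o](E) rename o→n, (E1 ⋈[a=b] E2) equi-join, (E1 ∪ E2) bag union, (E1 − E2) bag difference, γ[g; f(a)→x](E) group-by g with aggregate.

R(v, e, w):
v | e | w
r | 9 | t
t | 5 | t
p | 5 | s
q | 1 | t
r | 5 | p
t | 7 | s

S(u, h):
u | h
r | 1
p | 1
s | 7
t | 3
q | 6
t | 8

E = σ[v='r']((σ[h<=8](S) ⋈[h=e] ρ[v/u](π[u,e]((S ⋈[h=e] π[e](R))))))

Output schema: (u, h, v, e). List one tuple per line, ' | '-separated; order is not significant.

Stepwise |·|:
  S → 6
  σ[h<=8](S) → 6
  S → 6
  R → 6
  π[e](R) → 6
  (S ⋈[h=e] π[e](R)) → 3
  π[u,e]((S ⋈[h=e] π[e](R))) → 3
  ρ[v/u](π[u,e]((S ⋈[h=e] π[e](R)))) → 3
  (σ[h<=8](S) ⋈[h=e] ρ[v/u](π[u,e]((S ⋈[h=e] π[e](R))))) → 5
  σ[v='r']((σ[h<=8](S) ⋈[h=e] ρ[v/u](π[u,e]((S ⋈[h=e] π[e](R)))))) → 2

== RESULT ==
u | h | v | e
p | 1 | r | 1
r | 1 | r | 1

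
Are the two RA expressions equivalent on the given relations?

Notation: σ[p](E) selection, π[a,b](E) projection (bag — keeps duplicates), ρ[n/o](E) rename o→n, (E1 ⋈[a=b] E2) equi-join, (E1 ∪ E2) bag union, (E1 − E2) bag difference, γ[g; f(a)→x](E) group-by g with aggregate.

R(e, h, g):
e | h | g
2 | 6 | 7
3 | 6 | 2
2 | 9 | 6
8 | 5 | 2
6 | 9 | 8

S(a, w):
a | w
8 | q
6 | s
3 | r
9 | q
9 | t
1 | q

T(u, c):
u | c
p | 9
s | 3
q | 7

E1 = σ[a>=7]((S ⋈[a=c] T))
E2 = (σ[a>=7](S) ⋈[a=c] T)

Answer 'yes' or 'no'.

E1 per-node cardinality:
  S → 6
  T → 3
  (S ⋈[a=c] T) → 3
  σ[a>=7]((S ⋈[a=c] T)) → 2
E2 per-node cardinality:
  S → 6
  σ[a>=7](S) → 3
  T → 3
  (σ[a>=7](S) ⋈[a=c] T) → 2

E1 and E2 produce the same multiset:
a | w | u | c
9 | q | p | 9
9 | t | p | 9

yes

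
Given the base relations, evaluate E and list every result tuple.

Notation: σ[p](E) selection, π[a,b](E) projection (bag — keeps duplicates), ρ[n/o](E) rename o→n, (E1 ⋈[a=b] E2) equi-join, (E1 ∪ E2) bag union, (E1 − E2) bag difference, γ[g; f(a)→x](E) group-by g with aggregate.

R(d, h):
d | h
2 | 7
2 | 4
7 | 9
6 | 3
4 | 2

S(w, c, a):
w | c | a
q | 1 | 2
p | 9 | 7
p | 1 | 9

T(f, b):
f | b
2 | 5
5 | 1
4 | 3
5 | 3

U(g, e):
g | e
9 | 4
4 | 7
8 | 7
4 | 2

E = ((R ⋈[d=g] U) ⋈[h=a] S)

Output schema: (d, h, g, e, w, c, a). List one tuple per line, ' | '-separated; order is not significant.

Stepwise |·|:
  R → 5
  U → 4
  (R ⋈[d=g] U) → 2
  S → 3
  ((R ⋈[d=g] U) ⋈[h=a] S) → 2

== RESULT ==
d | h | g | e | w | c | a
4 | 2 | 4 | 2 | q | 1 | 2
4 | 2 | 4 | 7 | q | 1 | 2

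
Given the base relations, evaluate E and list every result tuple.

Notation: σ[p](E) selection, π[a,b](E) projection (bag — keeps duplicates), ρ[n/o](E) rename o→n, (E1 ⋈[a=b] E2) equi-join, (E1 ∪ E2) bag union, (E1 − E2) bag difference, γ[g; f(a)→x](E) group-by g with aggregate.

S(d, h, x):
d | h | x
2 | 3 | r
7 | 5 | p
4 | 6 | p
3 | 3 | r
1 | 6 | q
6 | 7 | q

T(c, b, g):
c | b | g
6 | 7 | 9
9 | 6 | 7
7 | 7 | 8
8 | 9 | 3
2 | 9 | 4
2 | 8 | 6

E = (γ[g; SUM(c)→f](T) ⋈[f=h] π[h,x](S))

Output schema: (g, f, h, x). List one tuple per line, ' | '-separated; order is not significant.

Subexpression sizes:
  T → 6
  γ[g; SUM(c)→f](T) → 6
  S → 6
  π[h,x](S) → 6
  (γ[g; SUM(c)→f](T) ⋈[f=h] π[h,x](S)) → 3

== RESULT ==
g | f | h | x
8 | 7 | 7 | q
9 | 6 | 6 | p
9 | 6 | 6 | q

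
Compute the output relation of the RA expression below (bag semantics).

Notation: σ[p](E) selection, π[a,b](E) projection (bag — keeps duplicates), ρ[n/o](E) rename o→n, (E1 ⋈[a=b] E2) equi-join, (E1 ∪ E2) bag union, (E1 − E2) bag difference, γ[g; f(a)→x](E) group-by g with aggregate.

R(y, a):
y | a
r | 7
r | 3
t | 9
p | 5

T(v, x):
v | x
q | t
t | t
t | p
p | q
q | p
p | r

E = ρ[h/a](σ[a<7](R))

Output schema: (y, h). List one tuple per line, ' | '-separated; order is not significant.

Stepwise |·|:
  R → 4
  σ[a<7](R) → 2
  ρ[h/a](σ[a<7](R)) → 2

== RESULT ==
y | h
p | 5
r | 3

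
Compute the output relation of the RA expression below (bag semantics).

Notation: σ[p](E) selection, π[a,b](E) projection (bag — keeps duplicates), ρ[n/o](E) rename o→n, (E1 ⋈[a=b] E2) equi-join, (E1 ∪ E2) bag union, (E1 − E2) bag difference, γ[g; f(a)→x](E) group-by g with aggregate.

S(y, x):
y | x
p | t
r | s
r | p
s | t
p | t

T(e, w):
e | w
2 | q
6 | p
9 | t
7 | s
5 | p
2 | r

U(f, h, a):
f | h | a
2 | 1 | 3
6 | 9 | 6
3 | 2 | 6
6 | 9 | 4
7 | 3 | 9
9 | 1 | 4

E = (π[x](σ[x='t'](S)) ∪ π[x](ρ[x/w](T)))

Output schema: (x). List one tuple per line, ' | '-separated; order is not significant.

Row counts bottom-up:
  S → 5
  σ[x='t'](S) → 3
  π[x](σ[x='t'](S)) → 3
  T → 6
  ρ[x/w](T) → 6
  π[x](ρ[x/w](T)) → 6
  (π[x](σ[x='t'](S)) ∪ π[x](ρ[x/w](T))) → 9

== RESULT ==
x
p
p
q
r
s
t
t
t
t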